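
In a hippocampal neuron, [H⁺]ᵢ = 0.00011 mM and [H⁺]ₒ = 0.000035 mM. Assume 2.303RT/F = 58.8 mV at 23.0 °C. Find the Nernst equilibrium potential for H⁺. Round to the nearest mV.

E = (58.8/z) · log₁₀([H⁺]_out/[H⁺]_in) with z = +1.
= (58.8/1) · log₁₀(0.000035/0.00011) = 58.80 · log₁₀(0.3182)
= 58.80 · (-0.4973) = -29.24 mV

-29 mV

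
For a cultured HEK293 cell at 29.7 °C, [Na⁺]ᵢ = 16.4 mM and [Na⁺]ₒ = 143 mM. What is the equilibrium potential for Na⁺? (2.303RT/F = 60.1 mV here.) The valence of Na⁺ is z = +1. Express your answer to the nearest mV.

E = (60.1/z) · log₁₀([Na⁺]_out/[Na⁺]_in) with z = +1.
= (60.1/1) · log₁₀(143/16.4) = 60.10 · log₁₀(8.72)
= 60.10 · (0.9405) = 56.52 mV

57 mV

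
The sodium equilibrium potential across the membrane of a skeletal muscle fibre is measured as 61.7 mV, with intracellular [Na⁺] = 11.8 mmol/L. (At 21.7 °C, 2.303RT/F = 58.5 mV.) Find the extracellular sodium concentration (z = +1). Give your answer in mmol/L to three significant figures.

Nernst: E = (58.5/1) · log₁₀([out]/[in]), so log₁₀([out]/[in]) = 61.7 × 1 / 58.5 = 1.0547.
[out]/[in] = 10^(1.0547) = 11.34.
[out] = 11.34 × 11.8 = 133.8 mmol/L.

134 mmol/L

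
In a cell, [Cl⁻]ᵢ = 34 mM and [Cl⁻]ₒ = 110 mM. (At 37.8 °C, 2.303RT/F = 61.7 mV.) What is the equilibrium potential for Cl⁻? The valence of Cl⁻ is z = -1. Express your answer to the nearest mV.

E = (61.7/z) · log₁₀([Cl⁻]_out/[Cl⁻]_in) with z = -1.
For an anion, dividing by z = -1 reverses the sign.
= (61.7/-1) · log₁₀(110/34) = -61.70 · log₁₀(3.235)
= -61.70 · (0.5099) = -31.46 mV

-31 mV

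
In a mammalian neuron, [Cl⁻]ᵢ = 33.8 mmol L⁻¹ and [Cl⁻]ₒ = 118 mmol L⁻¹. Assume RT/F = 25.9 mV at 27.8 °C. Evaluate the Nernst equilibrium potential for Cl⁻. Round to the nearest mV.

-32 mV

E = (25.9/z) · ln([Cl⁻]_out/[Cl⁻]_in) with z = -1.
For an anion, dividing by z = -1 reverses the sign.
= (25.9/-1) · ln(118/33.8) = -25.90 · ln(3.491)
= -25.90 · (1.2502) = -32.38 mV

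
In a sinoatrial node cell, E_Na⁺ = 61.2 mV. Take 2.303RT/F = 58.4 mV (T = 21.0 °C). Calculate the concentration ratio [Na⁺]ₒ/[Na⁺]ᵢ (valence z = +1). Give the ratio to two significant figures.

log₁₀([out]/[in]) = E·z/(58.4) = 61.2 × 1 / 58.4 = 1.0479
[out]/[in] = 10^(1.0479) = 11.17

11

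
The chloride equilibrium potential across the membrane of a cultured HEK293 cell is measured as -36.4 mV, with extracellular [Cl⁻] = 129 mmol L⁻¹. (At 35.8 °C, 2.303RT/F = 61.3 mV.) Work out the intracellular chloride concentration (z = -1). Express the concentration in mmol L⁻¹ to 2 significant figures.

Nernst: E = (61.3/-1) · log₁₀([out]/[in]), so log₁₀([out]/[in]) = -36.4 × -1 / 61.3 = 0.5938.
[out]/[in] = 10^(0.5938) = 3.925.
[in] = 129 / 3.925 = 32.87 mmol L⁻¹.

33 mmol L⁻¹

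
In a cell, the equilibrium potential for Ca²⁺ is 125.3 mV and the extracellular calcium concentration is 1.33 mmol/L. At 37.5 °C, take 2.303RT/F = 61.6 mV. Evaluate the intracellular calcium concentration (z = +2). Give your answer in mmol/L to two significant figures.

0.00011 mmol/L

Nernst: E = (61.6/2) · log₁₀([out]/[in]), so log₁₀([out]/[in]) = 125.3 × 2 / 61.6 = 4.0682.
[out]/[in] = 10^(4.0682) = 1.17e+04.
[in] = 1.33 / 1.17e+04 = 0.0001137 mmol/L.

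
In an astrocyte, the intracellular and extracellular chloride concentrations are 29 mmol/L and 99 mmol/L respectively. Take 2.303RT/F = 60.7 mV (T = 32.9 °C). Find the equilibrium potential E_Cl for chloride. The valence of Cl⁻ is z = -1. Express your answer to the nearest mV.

-32 mV

E = (60.7/z) · log₁₀([Cl⁻]_out/[Cl⁻]_in) with z = -1.
For an anion, dividing by z = -1 reverses the sign.
= (60.7/-1) · log₁₀(99/29) = -60.70 · log₁₀(3.414)
= -60.70 · (0.5332) = -32.37 mV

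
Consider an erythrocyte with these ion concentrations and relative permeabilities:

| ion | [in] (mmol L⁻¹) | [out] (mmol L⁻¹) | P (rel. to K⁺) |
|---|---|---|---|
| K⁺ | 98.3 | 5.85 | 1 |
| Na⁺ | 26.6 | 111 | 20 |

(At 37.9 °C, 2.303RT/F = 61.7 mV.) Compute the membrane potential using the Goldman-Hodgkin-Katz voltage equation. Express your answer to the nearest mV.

Vm = 61.7 · log₁₀[(Σ P·[cation]ₒ + Σ P·[anion]ᵢ) / (Σ P·[cation]ᵢ + Σ P·[anion]ₒ)]
Numerator = 1×5.85 + 20×111 = 2226
Denominator = 1×98.3 + 20×26.6 = 630.3
Vm = 61.7 · log₁₀(3.5314) = 61.7 × (0.5479) = 33.81 mV

34 mV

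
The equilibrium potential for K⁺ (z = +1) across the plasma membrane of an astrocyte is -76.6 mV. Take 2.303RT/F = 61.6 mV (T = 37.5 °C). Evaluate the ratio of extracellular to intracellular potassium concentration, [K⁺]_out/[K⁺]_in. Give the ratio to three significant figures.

log₁₀([out]/[in]) = E·z/(61.6) = -76.6 × 1 / 61.6 = -1.2435
[out]/[in] = 10^(-1.2435) = 0.05708

0.0571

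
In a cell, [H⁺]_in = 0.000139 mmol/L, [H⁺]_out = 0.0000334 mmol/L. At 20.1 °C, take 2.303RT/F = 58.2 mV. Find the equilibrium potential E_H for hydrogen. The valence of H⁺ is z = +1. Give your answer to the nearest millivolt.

E = (58.2/z) · log₁₀([H⁺]_out/[H⁺]_in) with z = +1.
= (58.2/1) · log₁₀(0.0000334/0.000139) = 58.20 · log₁₀(0.2403)
= 58.20 · (-0.6193) = -36.04 mV

-36 mV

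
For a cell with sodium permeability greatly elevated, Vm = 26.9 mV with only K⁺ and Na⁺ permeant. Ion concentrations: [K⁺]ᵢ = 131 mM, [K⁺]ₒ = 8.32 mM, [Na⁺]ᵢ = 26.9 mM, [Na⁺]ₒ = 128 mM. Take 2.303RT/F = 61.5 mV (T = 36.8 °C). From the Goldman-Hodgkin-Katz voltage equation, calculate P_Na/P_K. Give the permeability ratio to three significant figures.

Let α = P_Na/P_K. GHK: Vm = 61.5·log₁₀[(Kₒ + α·Naₒ)/(Kᵢ + α·Naᵢ)].
10^(Vm/61.5) = 10^(26.9/61.5) = 2.7378
So 2.7378·(Kᵢ + α·Naᵢ) = Kₒ + α·Naₒ → α = (2.7378·131.0 − 8.32) / (128.0 − 2.7378·26.9)
α = (358.6 − 8.32) / (128.0 − 73.65) = 350.3/54.35 = 6.445

6.45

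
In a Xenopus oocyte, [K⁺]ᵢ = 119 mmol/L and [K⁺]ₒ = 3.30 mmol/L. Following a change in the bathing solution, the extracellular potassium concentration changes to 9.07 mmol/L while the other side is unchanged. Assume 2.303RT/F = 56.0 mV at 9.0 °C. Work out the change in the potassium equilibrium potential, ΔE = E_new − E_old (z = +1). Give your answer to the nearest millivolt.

E_old = (56.0/1)·log₁₀(3.30/119) = -87.19 mV
E_new = (56.0/1)·log₁₀(9.07/119) = -62.60 mV
ΔE = -62.60 − (-87.19) = 24.59 mV

25 mV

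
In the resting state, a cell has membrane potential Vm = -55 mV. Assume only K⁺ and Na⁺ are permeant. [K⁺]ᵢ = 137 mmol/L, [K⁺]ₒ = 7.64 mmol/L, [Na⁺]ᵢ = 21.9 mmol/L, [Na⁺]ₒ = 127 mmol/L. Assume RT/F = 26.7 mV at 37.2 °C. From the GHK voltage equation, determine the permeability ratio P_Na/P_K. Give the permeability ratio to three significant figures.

Let α = P_Na/P_K. GHK: Vm = 26.7·ln[(Kₒ + α·Naₒ)/(Kᵢ + α·Naᵢ)].
e^(Vm/26.7) = e^(-55.0/26.7) = 0.12746
So 0.12746·(Kᵢ + α·Naᵢ) = Kₒ + α·Naₒ → α = (0.12746·137.0 − 7.64) / (127.0 − 0.12746·21.9)
α = (17.46 − 7.64) / (127.0 − 2.791) = 9.823/124.2 = 0.07908

0.0791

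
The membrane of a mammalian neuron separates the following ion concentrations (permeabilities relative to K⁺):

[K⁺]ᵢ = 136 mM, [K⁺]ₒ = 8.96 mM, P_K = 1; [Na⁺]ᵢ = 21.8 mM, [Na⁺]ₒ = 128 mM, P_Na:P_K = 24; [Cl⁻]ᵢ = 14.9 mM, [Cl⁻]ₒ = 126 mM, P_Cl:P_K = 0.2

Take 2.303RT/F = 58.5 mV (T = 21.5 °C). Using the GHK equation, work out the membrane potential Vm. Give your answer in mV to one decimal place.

38.2 mV

Vm = 58.5 · log₁₀[(Σ P·[cation]ₒ + Σ P·[anion]ᵢ) / (Σ P·[cation]ᵢ + Σ P·[anion]ₒ)]
Numerator = 1×8.96 + 24×128 + 0.2×14.9 = 3084
Denominator = 1×136 + 24×21.8 + 0.2×126 = 684.4
Vm = 58.5 · log₁₀(4.506) = 58.5 × (0.6538) = 38.25 mV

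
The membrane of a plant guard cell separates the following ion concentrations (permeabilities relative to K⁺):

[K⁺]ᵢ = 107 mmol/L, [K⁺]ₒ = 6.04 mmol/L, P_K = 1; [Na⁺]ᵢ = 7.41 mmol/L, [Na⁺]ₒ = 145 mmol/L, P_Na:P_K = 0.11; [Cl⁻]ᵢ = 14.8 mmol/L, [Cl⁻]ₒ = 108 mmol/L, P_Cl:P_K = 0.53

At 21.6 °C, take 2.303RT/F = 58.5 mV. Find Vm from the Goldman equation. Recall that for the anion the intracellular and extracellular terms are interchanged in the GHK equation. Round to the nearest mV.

Vm = 58.5 · log₁₀[(Σ P·[cation]ₒ + Σ P·[anion]ᵢ) / (Σ P·[cation]ᵢ + Σ P·[anion]ₒ)]
Numerator = 1×6.04 + 0.11×145 + 0.53×14.8 = 29.83
Denominator = 1×107 + 0.11×7.41 + 0.53×108 = 165.1
Vm = 58.5 · log₁₀(0.18075) = 58.5 × (-0.7429) = -43.46 mV

-43 mV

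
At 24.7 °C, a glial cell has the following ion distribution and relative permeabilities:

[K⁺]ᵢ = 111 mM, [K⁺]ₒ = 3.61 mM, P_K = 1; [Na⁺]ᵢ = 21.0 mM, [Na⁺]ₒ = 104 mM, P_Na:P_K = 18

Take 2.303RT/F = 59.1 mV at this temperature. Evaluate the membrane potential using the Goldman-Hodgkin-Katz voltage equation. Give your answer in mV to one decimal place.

34.5 mV

Vm = 59.1 · log₁₀[(Σ P·[cation]ₒ + Σ P·[anion]ᵢ) / (Σ P·[cation]ᵢ + Σ P·[anion]ₒ)]
Numerator = 1×3.61 + 18×104 = 1876
Denominator = 1×111 + 18×21.0 = 489
Vm = 59.1 · log₁₀(3.8356) = 59.1 × (0.5838) = 34.50 mV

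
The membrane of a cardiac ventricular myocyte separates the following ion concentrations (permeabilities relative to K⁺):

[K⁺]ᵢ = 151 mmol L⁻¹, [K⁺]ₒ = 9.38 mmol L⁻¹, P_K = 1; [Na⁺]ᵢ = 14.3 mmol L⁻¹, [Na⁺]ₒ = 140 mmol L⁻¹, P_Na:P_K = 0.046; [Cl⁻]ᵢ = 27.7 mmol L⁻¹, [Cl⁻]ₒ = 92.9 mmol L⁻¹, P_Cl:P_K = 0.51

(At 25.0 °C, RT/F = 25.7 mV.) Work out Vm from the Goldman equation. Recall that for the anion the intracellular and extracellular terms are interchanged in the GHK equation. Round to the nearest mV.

Vm = 25.7 · ln[(Σ P·[cation]ₒ + Σ P·[anion]ᵢ) / (Σ P·[cation]ᵢ + Σ P·[anion]ₒ)]
Numerator = 1×9.38 + 0.046×140 + 0.51×27.7 = 29.95
Denominator = 1×151 + 0.046×14.3 + 0.51×92.9 = 199
Vm = 25.7 · ln(0.15046) = 25.7 × (-1.8941) = -48.68 mV

-49 mV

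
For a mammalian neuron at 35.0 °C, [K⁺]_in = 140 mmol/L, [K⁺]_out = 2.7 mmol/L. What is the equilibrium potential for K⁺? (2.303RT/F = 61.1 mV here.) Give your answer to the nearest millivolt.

E = (61.1/z) · log₁₀([K⁺]_out/[K⁺]_in) with z = +1.
= (61.1/1) · log₁₀(2.7/140) = 61.10 · log₁₀(0.01929)
= 61.10 · (-1.7148) = -104.77 mV

-105 mV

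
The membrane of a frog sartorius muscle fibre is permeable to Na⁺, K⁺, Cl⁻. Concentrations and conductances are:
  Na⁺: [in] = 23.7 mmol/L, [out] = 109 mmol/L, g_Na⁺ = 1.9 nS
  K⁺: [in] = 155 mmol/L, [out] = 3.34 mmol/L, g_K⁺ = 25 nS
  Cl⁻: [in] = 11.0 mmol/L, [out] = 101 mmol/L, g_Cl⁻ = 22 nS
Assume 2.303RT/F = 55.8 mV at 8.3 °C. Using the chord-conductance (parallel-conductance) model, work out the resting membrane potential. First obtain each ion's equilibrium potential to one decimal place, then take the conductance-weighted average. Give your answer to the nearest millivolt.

E_Na⁺ = (55.8/1)·log₁₀(109/23.7) = 37.0 mV
E_K⁺ = (55.8/1)·log₁₀(3.34/155) = -93.0 mV
E_Cl⁻ = (55.8/-1)·log₁₀(101/11.0) = -53.7 mV
Vm = (Σ gᵢEᵢ)/(Σ gᵢ) = (1.9·37.0 + 25·-93.0 + 22·-53.7) / (1.9 + 25 + 22)
= -3436.10 / 48.9 = -70.27 mV

-70 mV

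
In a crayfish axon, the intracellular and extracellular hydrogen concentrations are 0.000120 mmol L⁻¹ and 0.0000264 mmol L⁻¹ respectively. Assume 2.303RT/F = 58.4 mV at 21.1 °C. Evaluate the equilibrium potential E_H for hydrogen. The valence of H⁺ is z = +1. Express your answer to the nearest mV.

-38 mV

E = (58.4/z) · log₁₀([H⁺]_out/[H⁺]_in) with z = +1.
= (58.4/1) · log₁₀(0.0000264/0.000120) = 58.40 · log₁₀(0.22)
= 58.40 · (-0.6576) = -38.40 mV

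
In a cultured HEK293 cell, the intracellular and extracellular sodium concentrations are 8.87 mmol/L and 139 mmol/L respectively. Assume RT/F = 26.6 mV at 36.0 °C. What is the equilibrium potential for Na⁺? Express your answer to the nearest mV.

73 mV

E = (26.6/z) · ln([Na⁺]_out/[Na⁺]_in) with z = +1.
= (26.6/1) · ln(139/8.87) = 26.60 · ln(15.67)
= 26.60 · (2.7518) = 73.20 mV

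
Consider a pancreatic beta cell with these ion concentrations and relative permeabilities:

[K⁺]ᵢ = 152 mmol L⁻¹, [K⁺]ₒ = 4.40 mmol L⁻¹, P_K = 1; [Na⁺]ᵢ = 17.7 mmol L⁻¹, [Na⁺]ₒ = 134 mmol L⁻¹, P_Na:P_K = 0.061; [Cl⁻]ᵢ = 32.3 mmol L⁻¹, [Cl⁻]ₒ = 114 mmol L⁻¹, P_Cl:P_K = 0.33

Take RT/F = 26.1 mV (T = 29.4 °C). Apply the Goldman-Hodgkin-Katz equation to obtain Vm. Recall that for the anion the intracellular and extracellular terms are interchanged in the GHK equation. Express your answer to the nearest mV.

-55 mV

Vm = 26.1 · ln[(Σ P·[cation]ₒ + Σ P·[anion]ᵢ) / (Σ P·[cation]ᵢ + Σ P·[anion]ₒ)]
Numerator = 1×4.40 + 0.061×134 + 0.33×32.3 = 23.23
Denominator = 1×152 + 0.061×17.7 + 0.33×114 = 190.7
Vm = 26.1 · ln(0.12183) = 26.1 × (-2.1051) = -54.94 mV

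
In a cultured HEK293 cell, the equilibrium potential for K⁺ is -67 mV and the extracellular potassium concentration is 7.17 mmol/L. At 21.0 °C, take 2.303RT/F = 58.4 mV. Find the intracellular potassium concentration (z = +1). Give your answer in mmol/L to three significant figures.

101 mmol/L

Nernst: E = (58.4/1) · log₁₀([out]/[in]), so log₁₀([out]/[in]) = -67.0 × 1 / 58.4 = -1.1473.
[out]/[in] = 10^(-1.1473) = 0.07124.
[in] = 7.17 / 0.07124 = 100.6 mmol/L.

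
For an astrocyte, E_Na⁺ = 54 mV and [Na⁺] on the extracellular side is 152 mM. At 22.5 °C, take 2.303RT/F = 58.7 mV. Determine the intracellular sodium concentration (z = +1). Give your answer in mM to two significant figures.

Nernst: E = (58.7/1) · log₁₀([out]/[in]), so log₁₀([out]/[in]) = 54.0 × 1 / 58.7 = 0.9199.
[out]/[in] = 10^(0.9199) = 8.316.
[in] = 152 / 8.316 = 18.28 mM.

18 mM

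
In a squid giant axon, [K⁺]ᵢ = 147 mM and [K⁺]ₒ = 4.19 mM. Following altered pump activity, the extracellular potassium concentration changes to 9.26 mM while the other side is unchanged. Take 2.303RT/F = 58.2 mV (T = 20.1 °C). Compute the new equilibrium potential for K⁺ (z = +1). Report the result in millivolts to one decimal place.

-69.9 mV

After the shift: [K⁺]_out = 9.26, [K⁺]_in = 147 mM.
E_new = (58.2/1)·log₁₀(9.26/147) = 58.20 · (-1.2007) = -69.88 mV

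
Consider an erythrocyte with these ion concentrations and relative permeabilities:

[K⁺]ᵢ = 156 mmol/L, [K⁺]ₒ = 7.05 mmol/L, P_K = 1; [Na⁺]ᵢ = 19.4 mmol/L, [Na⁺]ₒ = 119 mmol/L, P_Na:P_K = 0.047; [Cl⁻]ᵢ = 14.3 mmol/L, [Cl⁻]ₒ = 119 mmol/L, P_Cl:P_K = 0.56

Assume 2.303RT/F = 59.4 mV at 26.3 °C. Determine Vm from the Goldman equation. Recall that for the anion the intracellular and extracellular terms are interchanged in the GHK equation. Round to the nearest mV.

Vm = 59.4 · log₁₀[(Σ P·[cation]ₒ + Σ P·[anion]ᵢ) / (Σ P·[cation]ᵢ + Σ P·[anion]ₒ)]
Numerator = 1×7.05 + 0.047×119 + 0.56×14.3 = 20.65
Denominator = 1×156 + 0.047×19.4 + 0.56×119 = 223.6
Vm = 59.4 · log₁₀(0.092377) = 59.4 × (-1.0344) = -61.45 mV

-61 mV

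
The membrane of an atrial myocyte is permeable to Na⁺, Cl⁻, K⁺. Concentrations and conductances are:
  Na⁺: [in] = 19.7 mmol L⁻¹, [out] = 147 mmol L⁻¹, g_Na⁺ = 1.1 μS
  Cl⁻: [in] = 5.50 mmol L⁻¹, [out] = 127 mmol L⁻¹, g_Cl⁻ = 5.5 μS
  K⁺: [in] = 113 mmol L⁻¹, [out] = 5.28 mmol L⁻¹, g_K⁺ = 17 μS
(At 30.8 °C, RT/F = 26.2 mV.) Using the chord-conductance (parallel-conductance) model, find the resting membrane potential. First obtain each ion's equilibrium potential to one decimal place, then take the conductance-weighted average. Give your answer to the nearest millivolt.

E_Na⁺ = (26.2/1)·ln(147/19.7) = 52.7 mV
E_Cl⁻ = (26.2/-1)·ln(127/5.50) = -82.3 mV
E_K⁺ = (26.2/1)·ln(5.28/113) = -80.3 mV
Vm = (Σ gᵢEᵢ)/(Σ gᵢ) = (1.1·52.7 + 5.5·-82.3 + 17·-80.3) / (1.1 + 5.5 + 17)
= -1759.78 / 23.6 = -74.57 mV

-75 mV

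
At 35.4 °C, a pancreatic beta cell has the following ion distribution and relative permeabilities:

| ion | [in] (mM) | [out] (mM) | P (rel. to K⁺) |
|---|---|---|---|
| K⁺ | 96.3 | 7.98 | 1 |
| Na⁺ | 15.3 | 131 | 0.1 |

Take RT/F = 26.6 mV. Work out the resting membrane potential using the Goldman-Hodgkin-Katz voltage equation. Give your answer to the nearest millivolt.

-41 mV

Vm = 26.6 · ln[(Σ P·[cation]ₒ + Σ P·[anion]ᵢ) / (Σ P·[cation]ᵢ + Σ P·[anion]ₒ)]
Numerator = 1×7.98 + 0.1×131 = 21.08
Denominator = 1×96.3 + 0.1×15.3 = 97.83
Vm = 26.6 · ln(0.21548) = 26.6 × (-1.5349) = -40.83 mV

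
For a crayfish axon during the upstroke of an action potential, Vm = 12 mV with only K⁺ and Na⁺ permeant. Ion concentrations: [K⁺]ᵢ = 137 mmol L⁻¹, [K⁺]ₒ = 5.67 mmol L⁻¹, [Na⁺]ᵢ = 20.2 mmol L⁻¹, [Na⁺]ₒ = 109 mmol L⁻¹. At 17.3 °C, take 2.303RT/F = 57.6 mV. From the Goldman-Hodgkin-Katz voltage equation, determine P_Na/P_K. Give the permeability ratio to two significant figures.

Let α = P_Na/P_K. GHK: Vm = 57.6·log₁₀[(Kₒ + α·Naₒ)/(Kᵢ + α·Naᵢ)].
10^(Vm/57.6) = 10^(12.0/57.6) = 1.6156
So 1.6156·(Kᵢ + α·Naᵢ) = Kₒ + α·Naₒ → α = (1.6156·137.0 − 5.67) / (109.0 − 1.6156·20.2)
α = (221.3 − 5.67) / (109.0 − 32.64) = 215.7/76.36 = 2.824

2.8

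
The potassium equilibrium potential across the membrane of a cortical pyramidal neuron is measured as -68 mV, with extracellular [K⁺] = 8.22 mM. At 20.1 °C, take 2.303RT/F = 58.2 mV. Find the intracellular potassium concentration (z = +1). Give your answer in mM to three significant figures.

Nernst: E = (58.2/1) · log₁₀([out]/[in]), so log₁₀([out]/[in]) = -68.0 × 1 / 58.2 = -1.1684.
[out]/[in] = 10^(-1.1684) = 0.06786.
[in] = 8.22 / 0.06786 = 121.1 mM.

121 mM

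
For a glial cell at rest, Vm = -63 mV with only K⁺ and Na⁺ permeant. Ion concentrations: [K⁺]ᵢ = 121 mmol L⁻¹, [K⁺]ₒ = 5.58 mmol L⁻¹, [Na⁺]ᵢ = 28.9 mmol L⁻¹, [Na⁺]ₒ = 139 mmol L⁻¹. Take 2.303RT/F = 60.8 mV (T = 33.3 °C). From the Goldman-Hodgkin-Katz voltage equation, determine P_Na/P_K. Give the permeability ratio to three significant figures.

0.0407

Let α = P_Na/P_K. GHK: Vm = 60.8·log₁₀[(Kₒ + α·Naₒ)/(Kᵢ + α·Naᵢ)].
10^(Vm/60.8) = 10^(-63.0/60.8) = 0.092006
So 0.092006·(Kᵢ + α·Naᵢ) = Kₒ + α·Naₒ → α = (0.092006·121.0 − 5.58) / (139.0 − 0.092006·28.9)
α = (11.13 − 5.58) / (139.0 − 2.659) = 5.553/136.3 = 0.04073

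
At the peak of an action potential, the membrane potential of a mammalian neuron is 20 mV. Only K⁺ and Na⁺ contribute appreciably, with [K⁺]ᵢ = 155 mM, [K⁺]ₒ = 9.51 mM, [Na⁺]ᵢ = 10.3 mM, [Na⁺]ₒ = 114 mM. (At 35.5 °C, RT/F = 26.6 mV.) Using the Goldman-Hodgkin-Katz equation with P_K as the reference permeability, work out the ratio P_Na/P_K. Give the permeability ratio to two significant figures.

3.5

Let α = P_Na/P_K. GHK: Vm = 26.6·ln[(Kₒ + α·Naₒ)/(Kᵢ + α·Naᵢ)].
e^(Vm/26.6) = e^(20.0/26.6) = 2.121
So 2.121·(Kᵢ + α·Naᵢ) = Kₒ + α·Naₒ → α = (2.121·155.0 − 9.51) / (114.0 − 2.121·10.3)
α = (328.8 − 9.51) / (114.0 − 21.85) = 319.2/92.15 = 3.464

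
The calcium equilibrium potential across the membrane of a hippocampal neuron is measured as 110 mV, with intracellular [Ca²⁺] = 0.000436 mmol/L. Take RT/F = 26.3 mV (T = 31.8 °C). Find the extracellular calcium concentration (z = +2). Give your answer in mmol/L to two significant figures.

Nernst: E = (26.3/2) · ln([out]/[in]), so ln([out]/[in]) = 110.0 × 2 / 26.3 = 8.3650.
[out]/[in] = e^(8.3650) = 4294.
[out] = 4294 × 0.000436 = 1.872 mmol/L.

1.9 mmol/L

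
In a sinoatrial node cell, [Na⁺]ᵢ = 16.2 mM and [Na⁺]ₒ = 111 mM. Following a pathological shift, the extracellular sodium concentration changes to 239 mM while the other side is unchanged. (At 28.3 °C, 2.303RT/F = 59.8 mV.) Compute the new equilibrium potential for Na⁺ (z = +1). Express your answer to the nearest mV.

70 mV

After the shift: [Na⁺]_out = 239, [Na⁺]_in = 16.2 mM.
E_new = (59.8/1)·log₁₀(239/16.2) = 59.80 · (1.1689) = 69.90 mV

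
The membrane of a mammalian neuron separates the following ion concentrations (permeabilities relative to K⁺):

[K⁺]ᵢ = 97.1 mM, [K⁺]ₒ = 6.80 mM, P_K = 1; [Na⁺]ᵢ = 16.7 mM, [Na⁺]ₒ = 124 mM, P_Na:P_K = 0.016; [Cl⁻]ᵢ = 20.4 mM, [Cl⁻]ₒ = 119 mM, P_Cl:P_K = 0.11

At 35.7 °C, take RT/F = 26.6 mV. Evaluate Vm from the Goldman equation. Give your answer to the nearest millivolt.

-61 mV

Vm = 26.6 · ln[(Σ P·[cation]ₒ + Σ P·[anion]ᵢ) / (Σ P·[cation]ᵢ + Σ P·[anion]ₒ)]
Numerator = 1×6.80 + 0.016×124 + 0.11×20.4 = 11.03
Denominator = 1×97.1 + 0.016×16.7 + 0.11×119 = 110.5
Vm = 26.6 · ln(0.09984) = 26.6 × (-2.3042) = -61.29 mV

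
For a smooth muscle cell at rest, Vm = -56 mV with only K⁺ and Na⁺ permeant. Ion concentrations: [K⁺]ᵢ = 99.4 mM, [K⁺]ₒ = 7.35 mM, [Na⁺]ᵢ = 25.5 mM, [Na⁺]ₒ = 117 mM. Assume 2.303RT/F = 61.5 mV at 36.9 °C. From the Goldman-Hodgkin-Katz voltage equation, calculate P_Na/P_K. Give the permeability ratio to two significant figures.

Let α = P_Na/P_K. GHK: Vm = 61.5·log₁₀[(Kₒ + α·Naₒ)/(Kᵢ + α·Naᵢ)].
10^(Vm/61.5) = 10^(-56.0/61.5) = 0.12287
So 0.12287·(Kᵢ + α·Naᵢ) = Kₒ + α·Naₒ → α = (0.12287·99.4 − 7.35) / (117.0 − 0.12287·25.5)
α = (12.21 − 7.35) / (117.0 − 3.133) = 4.863/113.9 = 0.04271

0.043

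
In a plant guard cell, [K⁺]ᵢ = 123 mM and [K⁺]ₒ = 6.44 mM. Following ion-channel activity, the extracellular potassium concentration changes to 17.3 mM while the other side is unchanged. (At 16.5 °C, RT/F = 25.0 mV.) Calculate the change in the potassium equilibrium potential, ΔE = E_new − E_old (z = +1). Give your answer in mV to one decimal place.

24.7 mV

E_old = (25.0/1)·ln(6.44/123) = -73.74 mV
E_new = (25.0/1)·ln(17.3/123) = -49.04 mV
ΔE = -49.04 − (-73.74) = 24.70 mV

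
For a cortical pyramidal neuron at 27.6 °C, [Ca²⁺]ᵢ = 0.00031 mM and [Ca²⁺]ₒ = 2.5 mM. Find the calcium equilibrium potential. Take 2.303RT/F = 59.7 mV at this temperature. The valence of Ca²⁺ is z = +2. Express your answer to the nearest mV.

117 mV

E = (59.7/z) · log₁₀([Ca²⁺]_out/[Ca²⁺]_in) with z = +2.
= (59.7/2) · log₁₀(2.5/0.00031) = 29.85 · log₁₀(8065)
= 29.85 · (3.9066) = 116.61 mV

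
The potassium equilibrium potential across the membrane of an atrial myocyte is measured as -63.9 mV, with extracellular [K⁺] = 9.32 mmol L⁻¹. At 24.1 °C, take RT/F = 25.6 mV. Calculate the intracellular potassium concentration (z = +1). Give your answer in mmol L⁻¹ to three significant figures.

Nernst: E = (25.6/1) · ln([out]/[in]), so ln([out]/[in]) = -63.9 × 1 / 25.6 = -2.4961.
[out]/[in] = e^(-2.4961) = 0.08241.
[in] = 9.32 / 0.08241 = 113.1 mmol L⁻¹.

113 mmol L⁻¹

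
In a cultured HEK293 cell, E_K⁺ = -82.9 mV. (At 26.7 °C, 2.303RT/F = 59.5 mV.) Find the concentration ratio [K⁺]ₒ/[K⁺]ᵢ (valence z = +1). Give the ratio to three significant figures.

log₁₀([out]/[in]) = E·z/(59.5) = -82.9 × 1 / 59.5 = -1.3933
[out]/[in] = 10^(-1.3933) = 0.04043

0.0404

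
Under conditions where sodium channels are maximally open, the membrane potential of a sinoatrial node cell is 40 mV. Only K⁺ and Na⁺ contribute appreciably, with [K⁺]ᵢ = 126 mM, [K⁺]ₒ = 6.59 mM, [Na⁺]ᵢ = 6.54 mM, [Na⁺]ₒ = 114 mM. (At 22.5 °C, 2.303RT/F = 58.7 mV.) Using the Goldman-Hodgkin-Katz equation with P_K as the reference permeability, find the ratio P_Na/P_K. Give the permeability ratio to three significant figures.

7.25

Let α = P_Na/P_K. GHK: Vm = 58.7·log₁₀[(Kₒ + α·Naₒ)/(Kᵢ + α·Naᵢ)].
10^(Vm/58.7) = 10^(40.0/58.7) = 4.8021
So 4.8021·(Kᵢ + α·Naᵢ) = Kₒ + α·Naₒ → α = (4.8021·126.0 − 6.59) / (114.0 − 4.8021·6.54)
α = (605.1 − 6.59) / (114.0 − 31.41) = 598.5/82.59 = 7.246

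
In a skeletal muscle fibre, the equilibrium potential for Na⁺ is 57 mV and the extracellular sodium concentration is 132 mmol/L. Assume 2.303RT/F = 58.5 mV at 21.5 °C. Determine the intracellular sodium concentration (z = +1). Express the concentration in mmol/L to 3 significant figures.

14.0 mmol/L

Nernst: E = (58.5/1) · log₁₀([out]/[in]), so log₁₀([out]/[in]) = 57.0 × 1 / 58.5 = 0.9744.
[out]/[in] = 10^(0.9744) = 9.427.
[in] = 132 / 9.427 = 14 mmol/L.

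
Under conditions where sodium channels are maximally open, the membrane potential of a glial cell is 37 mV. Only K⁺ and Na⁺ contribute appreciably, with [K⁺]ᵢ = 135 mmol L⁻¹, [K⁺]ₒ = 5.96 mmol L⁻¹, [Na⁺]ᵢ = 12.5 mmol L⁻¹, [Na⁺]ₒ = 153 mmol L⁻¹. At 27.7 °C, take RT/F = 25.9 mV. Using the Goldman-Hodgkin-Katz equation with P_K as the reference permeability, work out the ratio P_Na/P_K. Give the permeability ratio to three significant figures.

5.53

Let α = P_Na/P_K. GHK: Vm = 25.9·ln[(Kₒ + α·Naₒ)/(Kᵢ + α·Naᵢ)].
e^(Vm/25.9) = e^(37.0/25.9) = 4.1727
So 4.1727·(Kᵢ + α·Naᵢ) = Kₒ + α·Naₒ → α = (4.1727·135.0 − 5.96) / (153.0 − 4.1727·12.5)
α = (563.3 − 5.96) / (153.0 − 52.16) = 557.4/100.8 = 5.527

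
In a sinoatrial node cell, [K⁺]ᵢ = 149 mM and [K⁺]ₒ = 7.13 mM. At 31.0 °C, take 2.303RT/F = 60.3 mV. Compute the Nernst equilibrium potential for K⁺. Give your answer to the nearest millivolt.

E = (60.3/z) · log₁₀([K⁺]_out/[K⁺]_in) with z = +1.
= (60.3/1) · log₁₀(7.13/149) = 60.30 · log₁₀(0.04785)
= 60.30 · (-1.3201) = -79.60 mV

-80 mV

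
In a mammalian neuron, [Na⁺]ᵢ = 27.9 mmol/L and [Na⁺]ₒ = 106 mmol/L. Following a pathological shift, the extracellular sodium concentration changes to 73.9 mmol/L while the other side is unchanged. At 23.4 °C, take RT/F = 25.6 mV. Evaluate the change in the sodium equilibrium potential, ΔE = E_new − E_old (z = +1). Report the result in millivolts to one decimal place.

-9.2 mV

E_old = (25.6/1)·ln(106/27.9) = 34.17 mV
E_new = (25.6/1)·ln(73.9/27.9) = 24.94 mV
ΔE = 24.94 − (34.17) = -9.23 mV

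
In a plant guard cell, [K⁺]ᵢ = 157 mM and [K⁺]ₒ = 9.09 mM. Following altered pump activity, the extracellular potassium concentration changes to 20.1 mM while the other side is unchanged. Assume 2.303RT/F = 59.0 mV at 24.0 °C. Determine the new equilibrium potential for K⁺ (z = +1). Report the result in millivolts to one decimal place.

-52.7 mV

After the shift: [K⁺]_out = 20.1, [K⁺]_in = 157 mM.
E_new = (59.0/1)·log₁₀(20.1/157) = 59.00 · (-0.8927) = -52.67 mV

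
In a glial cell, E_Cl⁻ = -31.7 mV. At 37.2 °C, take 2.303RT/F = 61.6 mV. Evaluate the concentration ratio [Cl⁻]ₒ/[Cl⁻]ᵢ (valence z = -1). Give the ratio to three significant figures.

log₁₀([out]/[in]) = E·z/(61.6) = -31.7 × -1 / 61.6 = 0.5146
[out]/[in] = 10^(0.5146) = 3.27

3.27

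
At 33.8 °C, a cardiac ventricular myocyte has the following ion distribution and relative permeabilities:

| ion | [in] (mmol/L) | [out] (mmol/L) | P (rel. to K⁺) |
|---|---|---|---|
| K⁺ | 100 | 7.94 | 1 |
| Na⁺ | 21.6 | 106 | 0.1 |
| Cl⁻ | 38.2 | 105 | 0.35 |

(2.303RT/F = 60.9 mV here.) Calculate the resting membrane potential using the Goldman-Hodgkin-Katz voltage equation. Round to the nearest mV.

Vm = 60.9 · log₁₀[(Σ P·[cation]ₒ + Σ P·[anion]ᵢ) / (Σ P·[cation]ᵢ + Σ P·[anion]ₒ)]
Numerator = 1×7.94 + 0.1×106 + 0.35×38.2 = 31.91
Denominator = 1×100 + 0.1×21.6 + 0.35×105 = 138.9
Vm = 60.9 · log₁₀(0.22972) = 60.9 × (-0.6388) = -38.90 mV

-39 mV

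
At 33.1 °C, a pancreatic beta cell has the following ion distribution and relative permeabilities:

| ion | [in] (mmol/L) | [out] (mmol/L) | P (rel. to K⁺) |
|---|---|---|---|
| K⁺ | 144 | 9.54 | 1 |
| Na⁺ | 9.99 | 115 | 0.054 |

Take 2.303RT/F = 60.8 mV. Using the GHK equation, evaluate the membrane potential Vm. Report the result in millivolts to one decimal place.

-58.5 mV

Vm = 60.8 · log₁₀[(Σ P·[cation]ₒ + Σ P·[anion]ᵢ) / (Σ P·[cation]ᵢ + Σ P·[anion]ₒ)]
Numerator = 1×9.54 + 0.054×115 = 15.75
Denominator = 1×144 + 0.054×9.99 = 144.5
Vm = 60.8 · log₁₀(0.10897) = 60.8 × (-0.9627) = -58.53 mV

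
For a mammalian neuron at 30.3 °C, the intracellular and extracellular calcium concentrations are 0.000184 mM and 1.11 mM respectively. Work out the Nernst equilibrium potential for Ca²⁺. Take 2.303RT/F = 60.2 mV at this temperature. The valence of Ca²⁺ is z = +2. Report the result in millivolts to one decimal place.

E = (60.2/z) · log₁₀([Ca²⁺]_out/[Ca²⁺]_in) with z = +2.
= (60.2/2) · log₁₀(1.11/0.000184) = 30.10 · log₁₀(6033)
= 30.10 · (3.7805) = 113.79 mV

113.8 mV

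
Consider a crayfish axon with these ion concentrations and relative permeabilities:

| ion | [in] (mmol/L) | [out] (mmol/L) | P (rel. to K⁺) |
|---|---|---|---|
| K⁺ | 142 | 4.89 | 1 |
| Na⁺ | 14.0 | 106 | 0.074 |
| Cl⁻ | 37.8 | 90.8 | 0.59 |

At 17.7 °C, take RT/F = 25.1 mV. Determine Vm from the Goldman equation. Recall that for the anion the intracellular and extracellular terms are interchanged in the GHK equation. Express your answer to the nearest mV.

Vm = 25.1 · ln[(Σ P·[cation]ₒ + Σ P·[anion]ᵢ) / (Σ P·[cation]ᵢ + Σ P·[anion]ₒ)]
Numerator = 1×4.89 + 0.074×106 + 0.59×37.8 = 35.04
Denominator = 1×142 + 0.074×14.0 + 0.59×90.8 = 196.6
Vm = 25.1 · ln(0.1782) = 25.1 × (-1.7248) = -43.29 mV

-43 mV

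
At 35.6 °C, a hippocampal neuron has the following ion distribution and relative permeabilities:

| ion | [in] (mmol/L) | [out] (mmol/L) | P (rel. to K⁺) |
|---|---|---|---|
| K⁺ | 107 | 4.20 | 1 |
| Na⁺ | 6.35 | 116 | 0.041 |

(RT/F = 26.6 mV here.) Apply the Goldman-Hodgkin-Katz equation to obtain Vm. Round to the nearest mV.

-66 mV

Vm = 26.6 · ln[(Σ P·[cation]ₒ + Σ P·[anion]ᵢ) / (Σ P·[cation]ᵢ + Σ P·[anion]ₒ)]
Numerator = 1×4.20 + 0.041×116 = 8.956
Denominator = 1×107 + 0.041×6.35 = 107.3
Vm = 26.6 · ln(0.083498) = 26.6 × (-2.4829) = -66.05 mV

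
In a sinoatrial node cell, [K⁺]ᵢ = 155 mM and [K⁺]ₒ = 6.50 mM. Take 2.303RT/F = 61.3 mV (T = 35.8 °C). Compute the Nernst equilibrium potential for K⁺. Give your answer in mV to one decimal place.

-84.4 mV

E = (61.3/z) · log₁₀([K⁺]_out/[K⁺]_in) with z = +1.
= (61.3/1) · log₁₀(6.50/155) = 61.30 · log₁₀(0.04194)
= 61.30 · (-1.3774) = -84.44 mV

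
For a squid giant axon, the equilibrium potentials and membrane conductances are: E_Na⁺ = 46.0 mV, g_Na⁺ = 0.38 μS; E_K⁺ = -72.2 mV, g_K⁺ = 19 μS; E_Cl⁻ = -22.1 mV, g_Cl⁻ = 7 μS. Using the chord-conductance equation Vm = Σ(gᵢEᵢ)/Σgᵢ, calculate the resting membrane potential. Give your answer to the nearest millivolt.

-57 mV

Σ gᵢEᵢ = 0.38·(46.0) + 19·(-72.2) + 7·(-22.1) = -1509.02
Σ gᵢ = 0.38 + 19 + 7 = 26.38
Vm = -1509.02 / 26.38 = -57.20 mV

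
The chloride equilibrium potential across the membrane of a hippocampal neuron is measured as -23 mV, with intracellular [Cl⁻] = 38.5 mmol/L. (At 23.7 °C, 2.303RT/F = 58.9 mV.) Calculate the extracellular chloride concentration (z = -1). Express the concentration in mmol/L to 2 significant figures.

Nernst: E = (58.9/-1) · log₁₀([out]/[in]), so log₁₀([out]/[in]) = -23.0 × -1 / 58.9 = 0.3905.
[out]/[in] = 10^(0.3905) = 2.457.
[out] = 2.457 × 38.5 = 94.61 mmol/L.

95 mmol/L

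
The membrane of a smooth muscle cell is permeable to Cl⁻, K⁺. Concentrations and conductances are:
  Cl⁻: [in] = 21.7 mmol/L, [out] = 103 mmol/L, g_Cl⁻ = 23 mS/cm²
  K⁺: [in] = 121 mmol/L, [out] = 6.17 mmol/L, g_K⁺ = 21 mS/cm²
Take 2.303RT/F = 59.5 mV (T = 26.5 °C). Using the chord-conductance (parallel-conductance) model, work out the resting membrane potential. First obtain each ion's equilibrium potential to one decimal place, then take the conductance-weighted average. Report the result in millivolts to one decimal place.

-57.7 mV

E_Cl⁻ = (59.5/-1)·log₁₀(103/21.7) = -40.2 mV
E_K⁺ = (59.5/1)·log₁₀(6.17/121) = -76.9 mV
Vm = (Σ gᵢEᵢ)/(Σ gᵢ) = (23·-40.2 + 21·-76.9) / (23 + 21)
= -2539.50 / 44 = -57.72 mV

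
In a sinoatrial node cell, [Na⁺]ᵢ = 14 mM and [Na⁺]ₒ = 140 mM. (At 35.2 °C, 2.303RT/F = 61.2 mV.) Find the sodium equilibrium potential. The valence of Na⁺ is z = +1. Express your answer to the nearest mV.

E = (61.2/z) · log₁₀([Na⁺]_out/[Na⁺]_in) with z = +1.
= (61.2/1) · log₁₀(140/14) = 61.20 · log₁₀(10)
= 61.20 · (1.0000) = 61.20 mV

61 mV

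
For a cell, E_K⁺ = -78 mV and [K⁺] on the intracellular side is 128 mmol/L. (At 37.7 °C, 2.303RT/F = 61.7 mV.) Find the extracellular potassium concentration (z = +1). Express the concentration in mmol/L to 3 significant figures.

Nernst: E = (61.7/1) · log₁₀([out]/[in]), so log₁₀([out]/[in]) = -78.0 × 1 / 61.7 = -1.2642.
[out]/[in] = 10^(-1.2642) = 0.05443.
[out] = 0.05443 × 128 = 6.967 mmol/L.

6.97 mmol/L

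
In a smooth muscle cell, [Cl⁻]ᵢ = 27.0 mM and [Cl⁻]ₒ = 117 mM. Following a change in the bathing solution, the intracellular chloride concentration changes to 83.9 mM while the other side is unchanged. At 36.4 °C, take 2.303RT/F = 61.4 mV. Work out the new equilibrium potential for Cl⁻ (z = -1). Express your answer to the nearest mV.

After the shift: [Cl⁻]_out = 117, [Cl⁻]_in = 83.9 mM.
E_new = (61.4/-1)·log₁₀(117/83.9) = -61.40 · (0.1444) = -8.87 mV

-9 mV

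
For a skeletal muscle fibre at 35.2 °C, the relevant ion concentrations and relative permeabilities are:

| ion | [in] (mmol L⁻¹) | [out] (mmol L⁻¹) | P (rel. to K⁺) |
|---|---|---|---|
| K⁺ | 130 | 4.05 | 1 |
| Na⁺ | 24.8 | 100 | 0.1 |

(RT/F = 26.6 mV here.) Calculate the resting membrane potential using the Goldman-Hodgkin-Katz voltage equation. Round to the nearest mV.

Vm = 26.6 · ln[(Σ P·[cation]ₒ + Σ P·[anion]ᵢ) / (Σ P·[cation]ᵢ + Σ P·[anion]ₒ)]
Numerator = 1×4.05 + 0.1×100 = 14.05
Denominator = 1×130 + 0.1×24.8 = 132.5
Vm = 26.6 · ln(0.10605) = 26.6 × (-2.2438) = -59.69 mV

-60 mV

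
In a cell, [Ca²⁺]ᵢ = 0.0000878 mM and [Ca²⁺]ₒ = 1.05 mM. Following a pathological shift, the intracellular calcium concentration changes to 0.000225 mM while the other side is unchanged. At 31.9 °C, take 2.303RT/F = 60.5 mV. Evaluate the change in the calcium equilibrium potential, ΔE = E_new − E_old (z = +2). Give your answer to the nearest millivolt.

E_old = (60.5/2)·log₁₀(1.05/0.0000878) = 123.35 mV
E_new = (60.5/2)·log₁₀(1.05/0.000225) = 110.99 mV
ΔE = 110.99 − (123.35) = -12.36 mV

-12 mV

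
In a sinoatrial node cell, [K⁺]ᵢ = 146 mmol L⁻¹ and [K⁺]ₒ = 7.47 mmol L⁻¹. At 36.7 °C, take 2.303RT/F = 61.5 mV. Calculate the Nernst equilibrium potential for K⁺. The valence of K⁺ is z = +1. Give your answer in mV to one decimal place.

E = (61.5/z) · log₁₀([K⁺]_out/[K⁺]_in) with z = +1.
= (61.5/1) · log₁₀(7.47/146) = 61.50 · log₁₀(0.05116)
= 61.50 · (-1.2910) = -79.40 mV

-79.4 mV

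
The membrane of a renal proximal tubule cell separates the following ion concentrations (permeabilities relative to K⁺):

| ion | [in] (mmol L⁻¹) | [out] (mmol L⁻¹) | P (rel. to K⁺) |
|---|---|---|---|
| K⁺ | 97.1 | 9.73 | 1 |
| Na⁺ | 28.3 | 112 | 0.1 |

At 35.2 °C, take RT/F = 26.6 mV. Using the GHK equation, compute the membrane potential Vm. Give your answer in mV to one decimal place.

-41.6 mV

Vm = 26.6 · ln[(Σ P·[cation]ₒ + Σ P·[anion]ᵢ) / (Σ P·[cation]ᵢ + Σ P·[anion]ₒ)]
Numerator = 1×9.73 + 0.1×112 = 20.93
Denominator = 1×97.1 + 0.1×28.3 = 99.93
Vm = 26.6 · ln(0.20945) = 26.6 × (-1.5633) = -41.58 mV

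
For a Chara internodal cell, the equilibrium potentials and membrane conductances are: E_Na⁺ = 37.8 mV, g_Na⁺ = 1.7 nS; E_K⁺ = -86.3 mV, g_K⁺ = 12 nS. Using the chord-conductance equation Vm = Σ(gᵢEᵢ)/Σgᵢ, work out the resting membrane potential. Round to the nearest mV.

Σ gᵢEᵢ = 1.7·(37.8) + 12·(-86.3) = -971.34
Σ gᵢ = 1.7 + 12 = 13.7
Vm = -971.34 / 13.7 = -70.90 mV

-71 mV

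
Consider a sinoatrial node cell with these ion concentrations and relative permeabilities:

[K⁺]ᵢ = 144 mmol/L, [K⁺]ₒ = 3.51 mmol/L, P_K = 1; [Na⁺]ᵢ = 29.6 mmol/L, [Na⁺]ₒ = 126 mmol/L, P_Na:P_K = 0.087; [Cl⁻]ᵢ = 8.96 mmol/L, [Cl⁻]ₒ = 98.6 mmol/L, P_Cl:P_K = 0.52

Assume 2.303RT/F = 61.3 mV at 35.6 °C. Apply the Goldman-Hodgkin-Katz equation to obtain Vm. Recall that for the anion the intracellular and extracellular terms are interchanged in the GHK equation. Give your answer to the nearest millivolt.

Vm = 61.3 · log₁₀[(Σ P·[cation]ₒ + Σ P·[anion]ᵢ) / (Σ P·[cation]ᵢ + Σ P·[anion]ₒ)]
Numerator = 1×3.51 + 0.087×126 + 0.52×8.96 = 19.13
Denominator = 1×144 + 0.087×29.6 + 0.52×98.6 = 197.8
Vm = 61.3 · log₁₀(0.096697) = 61.3 × (-1.0146) = -62.19 mV

-62 mV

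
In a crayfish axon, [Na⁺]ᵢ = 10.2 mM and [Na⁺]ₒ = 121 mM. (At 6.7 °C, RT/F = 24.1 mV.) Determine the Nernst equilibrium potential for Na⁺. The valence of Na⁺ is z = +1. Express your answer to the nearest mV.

60 mV

E = (24.1/z) · ln([Na⁺]_out/[Na⁺]_in) with z = +1.
= (24.1/1) · ln(121/10.2) = 24.10 · ln(11.86)
= 24.10 · (2.4734) = 59.61 mV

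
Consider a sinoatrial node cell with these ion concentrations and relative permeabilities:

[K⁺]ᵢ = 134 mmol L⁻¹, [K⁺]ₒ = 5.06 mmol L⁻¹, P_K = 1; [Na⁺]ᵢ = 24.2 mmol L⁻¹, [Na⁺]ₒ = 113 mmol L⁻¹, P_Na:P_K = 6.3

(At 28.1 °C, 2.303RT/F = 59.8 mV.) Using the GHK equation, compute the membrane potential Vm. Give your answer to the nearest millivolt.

Vm = 59.8 · log₁₀[(Σ P·[cation]ₒ + Σ P·[anion]ᵢ) / (Σ P·[cation]ᵢ + Σ P·[anion]ₒ)]
Numerator = 1×5.06 + 6.3×113 = 717
Denominator = 1×134 + 6.3×24.2 = 286.5
Vm = 59.8 · log₁₀(2.5028) = 59.8 × (0.3984) = 23.83 mV

24 mV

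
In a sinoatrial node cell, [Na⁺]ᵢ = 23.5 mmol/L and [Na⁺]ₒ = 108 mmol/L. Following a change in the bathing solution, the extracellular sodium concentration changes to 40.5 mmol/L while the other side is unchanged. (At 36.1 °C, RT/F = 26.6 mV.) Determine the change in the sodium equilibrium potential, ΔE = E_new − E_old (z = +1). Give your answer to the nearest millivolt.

E_old = (26.6/1)·ln(108/23.5) = 40.57 mV
E_new = (26.6/1)·ln(40.5/23.5) = 14.48 mV
ΔE = 14.48 − (40.57) = -26.09 mV

-26 mV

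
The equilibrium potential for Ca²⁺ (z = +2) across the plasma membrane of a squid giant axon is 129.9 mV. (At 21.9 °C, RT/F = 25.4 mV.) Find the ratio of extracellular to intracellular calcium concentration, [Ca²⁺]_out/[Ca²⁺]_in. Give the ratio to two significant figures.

ln([out]/[in]) = E·z/(25.4) = 129.9 × 2 / 25.4 = 10.2283
[out]/[in] = e^(10.2283) = 2.768e+04

28000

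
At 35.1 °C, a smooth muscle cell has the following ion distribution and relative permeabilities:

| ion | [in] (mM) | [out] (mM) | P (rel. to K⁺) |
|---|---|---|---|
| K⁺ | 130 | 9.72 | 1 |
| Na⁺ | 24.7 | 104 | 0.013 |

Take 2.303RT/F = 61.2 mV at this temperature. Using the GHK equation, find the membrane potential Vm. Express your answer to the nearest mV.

-66 mV

Vm = 61.2 · log₁₀[(Σ P·[cation]ₒ + Σ P·[anion]ᵢ) / (Σ P·[cation]ᵢ + Σ P·[anion]ₒ)]
Numerator = 1×9.72 + 0.013×104 = 11.07
Denominator = 1×130 + 0.013×24.7 = 130.3
Vm = 61.2 · log₁₀(0.084959) = 61.2 × (-1.0708) = -65.53 mV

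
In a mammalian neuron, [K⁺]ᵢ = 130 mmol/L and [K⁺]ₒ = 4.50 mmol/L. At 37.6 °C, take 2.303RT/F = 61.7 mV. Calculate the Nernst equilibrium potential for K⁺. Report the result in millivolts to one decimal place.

E = (61.7/z) · log₁₀([K⁺]_out/[K⁺]_in) with z = +1.
= (61.7/1) · log₁₀(4.50/130) = 61.70 · log₁₀(0.03462)
= 61.70 · (-1.4607) = -90.13 mV

-90.1 mV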